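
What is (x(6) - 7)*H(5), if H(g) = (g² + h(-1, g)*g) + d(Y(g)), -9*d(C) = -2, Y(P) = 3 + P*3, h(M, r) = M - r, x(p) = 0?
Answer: 301/9 ≈ 33.444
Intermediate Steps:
Y(P) = 3 + 3*P
d(C) = 2/9 (d(C) = -⅑*(-2) = 2/9)
H(g) = 2/9 + g² + g*(-1 - g) (H(g) = (g² + (-1 - g)*g) + 2/9 = (g² + g*(-1 - g)) + 2/9 = 2/9 + g² + g*(-1 - g))
(x(6) - 7)*H(5) = (0 - 7)*(2/9 - 1*5) = -7*(2/9 - 5) = -7*(-43/9) = 301/9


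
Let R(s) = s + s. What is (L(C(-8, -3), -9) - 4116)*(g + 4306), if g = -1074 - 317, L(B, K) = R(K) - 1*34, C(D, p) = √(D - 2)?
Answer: -12149720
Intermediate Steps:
R(s) = 2*s
C(D, p) = √(-2 + D)
L(B, K) = -34 + 2*K (L(B, K) = 2*K - 1*34 = 2*K - 34 = -34 + 2*K)
g = -1391
(L(C(-8, -3), -9) - 4116)*(g + 4306) = ((-34 + 2*(-9)) - 4116)*(-1391 + 4306) = ((-34 - 18) - 4116)*2915 = (-52 - 4116)*2915 = -4168*2915 = -12149720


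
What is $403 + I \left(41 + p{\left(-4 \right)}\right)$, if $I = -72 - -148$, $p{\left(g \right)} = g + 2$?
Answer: $3367$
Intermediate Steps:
$p{\left(g \right)} = 2 + g$
$I = 76$ ($I = -72 + 148 = 76$)
$403 + I \left(41 + p{\left(-4 \right)}\right) = 403 + 76 \left(41 + \left(2 - 4\right)\right) = 403 + 76 \left(41 - 2\right) = 403 + 76 \cdot 39 = 403 + 2964 = 3367$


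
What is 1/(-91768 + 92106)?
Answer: 1/338 ≈ 0.0029586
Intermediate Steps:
1/(-91768 + 92106) = 1/338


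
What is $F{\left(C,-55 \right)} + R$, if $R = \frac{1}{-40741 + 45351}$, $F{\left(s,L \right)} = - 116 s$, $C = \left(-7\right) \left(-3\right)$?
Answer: $- \frac{11229959}{4610} \approx -2436.0$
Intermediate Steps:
$C = 21$
$R = \frac{1}{4610} \approx 0.00021692$
$F{\left(C,-55 \right)} + R = \left(-116\right) 21 + \frac{1}{4610} = -2436 + \frac{1}{4610} = - \frac{11229959}{4610}$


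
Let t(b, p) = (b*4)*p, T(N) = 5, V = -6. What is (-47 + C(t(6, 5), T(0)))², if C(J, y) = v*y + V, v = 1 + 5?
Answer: 529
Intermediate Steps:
t(b, p) = 4*b*p (t(b, p) = (4*b)*p = 4*b*p)
v = 6
C(J, y) = -6 + 6*y (C(J, y) = 6*y - 6 = -6 + 6*y)
(-47 + C(t(6, 5), T(0)))² = (-47 + (-6 + 6*5))² = (-47 + (-6 + 30))² = (-47 + 24)² = (-23)² = 529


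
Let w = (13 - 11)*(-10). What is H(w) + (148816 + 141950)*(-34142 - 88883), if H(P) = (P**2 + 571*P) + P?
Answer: -35771498190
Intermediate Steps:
w = -20 (w = 2*(-10) = -20)
H(P) = P**2 + 572*P
H(w) + (148816 + 141950)*(-34142 - 88883) = -20*(572 - 20) + (148816 + 141950)*(-34142 - 88883) = -20*552 + 290766*(-123025) = -11040 - 35771487150 = -35771498190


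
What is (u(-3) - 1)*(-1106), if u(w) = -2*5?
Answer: 12166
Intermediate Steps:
u(w) = -10
(u(-3) - 1)*(-1106) = (-10 - 1)*(-1106) = -11*(-1106) = 12166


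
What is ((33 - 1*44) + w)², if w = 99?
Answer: 7744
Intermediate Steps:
((33 - 1*44) + w)² = ((33 - 1*44) + 99)² = ((33 - 44) + 99)² = (-11 + 99)² = 88² = 7744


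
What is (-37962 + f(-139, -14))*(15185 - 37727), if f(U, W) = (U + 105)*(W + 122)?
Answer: 938513628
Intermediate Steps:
f(U, W) = (105 + U)*(122 + W)
(-37962 + f(-139, -14))*(15185 - 37727) = (-37962 + (12810 + 105*(-14) + 122*(-139) - 139*(-14)))*(15185 - 37727) = (-37962 + (12810 - 1470 - 16958 + 1946))*(-22542) = (-37962 - 3672)*(-22542) = -41634*(-22542) = 938513628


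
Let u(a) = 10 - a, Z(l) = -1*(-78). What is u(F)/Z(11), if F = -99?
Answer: 109/78 ≈ 1.3974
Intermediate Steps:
Z(l) = 78
u(F)/Z(11) = (10 - 1*(-99))/78 = (10 + 99)*(1/78) = 109*(1/78) = 109/78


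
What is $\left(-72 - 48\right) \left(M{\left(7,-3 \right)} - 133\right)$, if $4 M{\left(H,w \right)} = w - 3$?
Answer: $16140$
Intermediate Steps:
$M{\left(H,w \right)} = - \frac{3}{4} + \frac{w}{4}$ ($M{\left(H,w \right)} = \frac{w - 3}{4} = \frac{-3 + w}{4} = - \frac{3}{4} + \frac{w}{4}$)
$\left(-72 - 48\right) \left(M{\left(7,-3 \right)} - 133\right) = \left(-72 - 48\right) \left(\left(- \frac{3}{4} + \frac{1}{4} \left(-3\right)\right) - 133\right) = \left(-72 - 48\right) \left(\left(- \frac{3}{4} - \frac{3}{4}\right) - 133\right) = - 120 \left(- \frac{3}{2} - 133\right) = \left(-120\right) \left(- \frac{269}{2}\right) = 16140$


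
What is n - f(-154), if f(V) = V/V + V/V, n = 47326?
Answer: 47324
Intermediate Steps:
f(V) = 2 (f(V) = 1 + 1 = 2)
n - f(-154) = 47326 - 1*2 = 47326 - 2 = 47324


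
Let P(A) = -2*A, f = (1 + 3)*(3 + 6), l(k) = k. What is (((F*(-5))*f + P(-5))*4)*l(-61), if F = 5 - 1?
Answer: 173240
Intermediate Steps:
F = 4
f = 36 (f = 4*9 = 36)
(((F*(-5))*f + P(-5))*4)*l(-61) = (((4*(-5))*36 - 2*(-5))*4)*(-61) = ((-20*36 + 10)*4)*(-61) = ((-720 + 10)*4)*(-61) = -710*4*(-61) = -2840*(-61) = 173240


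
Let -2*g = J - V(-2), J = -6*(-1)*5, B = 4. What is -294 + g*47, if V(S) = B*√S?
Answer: -999 + 94*I*√2 ≈ -999.0 + 132.94*I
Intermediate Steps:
J = 30 (J = 6*5 = 30)
V(S) = 4*√S
g = -15 + 2*I*√2 (g = -(30 - 4*√(-2))/2 = -(30 - 4*I*√2)/2 = -15 + 2*I*√2 ≈ -15.0 + 2.8284*I)
-294 + g*47 = -294 + (-15 + 2*I*√2)*47 = -294 + (-705 + 94*I*√2) = -999 + 94*I*√2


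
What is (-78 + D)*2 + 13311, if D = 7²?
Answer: 13253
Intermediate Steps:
D = 49
(-78 + D)*2 + 13311 = (-78 + 49)*2 + 13311 = -29*2 + 13311 = -58 + 13311 = 13253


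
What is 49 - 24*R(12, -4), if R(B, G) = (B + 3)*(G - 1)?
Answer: 1849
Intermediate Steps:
R(B, G) = (-1 + G)*(3 + B) (R(B, G) = (3 + B)*(-1 + G) = (-1 + G)*(3 + B))
49 - 24*R(12, -4) = 49 - 24*(-3 - 1*12 + 3*(-4) + 12*(-4)) = 49 - 24*(-3 - 12 - 12 - 48) = 49 - 24*(-75) = 49 + 1800 = 1849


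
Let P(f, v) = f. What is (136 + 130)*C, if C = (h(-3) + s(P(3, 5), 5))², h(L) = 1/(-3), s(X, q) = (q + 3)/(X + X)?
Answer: 266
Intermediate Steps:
s(X, q) = (3 + q)/(2*X) (s(X, q) = (3 + q)/((2*X)) = (3 + q)*(1/(2*X)) = (3 + q)/(2*X))
h(L) = -⅓
C = 1 (C = (-⅓ + (½)*(3 + 5)/3)² = (-⅓ + (½)*(⅓)*8)² = (-⅓ + 4/3)² = 1² = 1)
(136 + 130)*C = (136 + 130)*1 = 266*1 = 266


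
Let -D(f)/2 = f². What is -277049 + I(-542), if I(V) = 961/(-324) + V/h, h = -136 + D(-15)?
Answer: -26301009437/94932 ≈ -2.7705e+5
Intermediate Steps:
D(f) = -2*f²
h = -586 (h = -136 - 2*(-15)² = -136 - 2*225 = -136 - 450 = -586)
I(V) = -961/324 - V/586 (I(V) = 961/(-324) + V/(-586) = 961*(-1/324) + V*(-1/586) = -961/324 - V/586)
-277049 + I(-542) = -277049 + (-961/324 - 1/586*(-542)) = -277049 + (-961/324 + 271/293) = -277049 - 193769/94932 = -26301009437/94932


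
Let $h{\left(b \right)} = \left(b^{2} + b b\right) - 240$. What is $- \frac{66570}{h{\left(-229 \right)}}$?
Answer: $- \frac{33285}{52321} \approx -0.63617$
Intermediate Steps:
$h{\left(b \right)} = -240 + 2 b^{2}$ ($h{\left(b \right)} = \left(b^{2} + b^{2}\right) - 240 = 2 b^{2} - 240 = -240 + 2 b^{2}$)
$- \frac{66570}{h{\left(-229 \right)}} = - \frac{66570}{-240 + 2 \left(-229\right)^{2}} = - \frac{66570}{-240 + 2 \cdot 52441} = - \frac{66570}{-240 + 104882} = - \frac{66570}{104642} = \left(-66570\right) \frac{1}{104642} = - \frac{33285}{52321}$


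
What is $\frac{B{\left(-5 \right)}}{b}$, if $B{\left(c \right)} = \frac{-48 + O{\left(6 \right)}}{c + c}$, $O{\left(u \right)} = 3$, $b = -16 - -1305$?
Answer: $\frac{9}{2578} \approx 0.0034911$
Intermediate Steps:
$b = 1289$ ($b = -16 + 1305 = 1289$)
$B{\left(c \right)} = - \frac{45}{2 c}$ ($B{\left(c \right)} = \frac{-48 + 3}{c + c} = - \frac{45}{2 c}$)
$\frac{B{\left(-5 \right)}}{b} = \frac{\left(- \frac{45}{2}\right) \frac{1}{-5}}{1289} = \left(- \frac{45}{2}\right) \left(- \frac{1}{5}\right) \frac{1}{1289} = \frac{9}{2} \cdot \frac{1}{1289} = \frac{9}{2578}$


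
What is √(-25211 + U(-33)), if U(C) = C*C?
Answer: I*√24122 ≈ 155.31*I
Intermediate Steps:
U(C) = C²
√(-25211 + U(-33)) = √(-25211 + (-33)²) = √(-25211 + 1089) = √(-24122) = I*√24122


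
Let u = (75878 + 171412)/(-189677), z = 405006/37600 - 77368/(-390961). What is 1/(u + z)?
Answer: 1394138620423600/13475165829906091 ≈ 0.10346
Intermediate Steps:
z = 80625293783/7350066800 (z = 405006*(1/37600) - 77368*(-1/390961) = 202503/18800 + 77368/390961 = 80625293783/7350066800 ≈ 10.969)
u = -247290/189677 (u = 247290*(-1/189677) = -247290/189677 ≈ -1.3037)
1/(u + z) = 1/(-247290/189677 + 80625293783/7350066800) = 1/(13475165829906091/1394138620423600) = 1394138620423600/13475165829906091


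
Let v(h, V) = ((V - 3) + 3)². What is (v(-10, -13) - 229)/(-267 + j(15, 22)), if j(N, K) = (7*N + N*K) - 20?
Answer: -15/37 ≈ -0.40541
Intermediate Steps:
j(N, K) = -20 + 7*N + K*N (j(N, K) = (7*N + K*N) - 20 = -20 + 7*N + K*N)
v(h, V) = V² (v(h, V) = ((-3 + V) + 3)² = V²)
(v(-10, -13) - 229)/(-267 + j(15, 22)) = ((-13)² - 229)/(-267 + (-20 + 7*15 + 22*15)) = (169 - 229)/(-267 + (-20 + 105 + 330)) = -60/(-267 + 415) = -60/148 = -60*1/148 = -15/37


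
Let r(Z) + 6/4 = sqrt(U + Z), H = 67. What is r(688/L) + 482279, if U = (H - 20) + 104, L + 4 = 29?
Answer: 964555/2 + sqrt(4463)/5 ≈ 4.8229e+5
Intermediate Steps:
L = 25 (L = -4 + 29 = 25)
U = 151 (U = (67 - 20) + 104 = 47 + 104 = 151)
r(Z) = -3/2 + sqrt(151 + Z)
r(688/L) + 482279 = (-3/2 + sqrt(151 + 688/25)) + 482279 = (-3/2 + sqrt(4463/25)) + 482279 = (-3/2 + sqrt(4463)/5) + 482279 = 964555/2 + sqrt(4463)/5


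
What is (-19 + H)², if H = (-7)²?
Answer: 900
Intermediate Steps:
H = 49
(-19 + H)² = (-19 + 49)² = 30² = 900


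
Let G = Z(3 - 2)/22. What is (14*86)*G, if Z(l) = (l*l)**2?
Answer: 602/11 ≈ 54.727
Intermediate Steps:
Z(l) = l**4 (Z(l) = (l**2)**2 = l**4)
G = 1/22 (G = (3 - 2)**4/22 = 1**4*(1/22) = 1*(1/22) = 1/22 ≈ 0.045455)
(14*86)*G = (14*86)*(1/22) = 1204*(1/22) = 602/11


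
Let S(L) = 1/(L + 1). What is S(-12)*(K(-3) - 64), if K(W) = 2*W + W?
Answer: 73/11 ≈ 6.6364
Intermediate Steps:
S(L) = 1/(1 + L)
K(W) = 3*W
S(-12)*(K(-3) - 64) = (3*(-3) - 64)/(1 - 12) = (-9 - 64)/(-11) = -1/11*(-73) = 73/11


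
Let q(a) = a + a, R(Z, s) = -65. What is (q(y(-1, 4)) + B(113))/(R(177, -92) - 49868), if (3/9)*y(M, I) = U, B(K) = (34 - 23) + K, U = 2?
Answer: -136/49933 ≈ -0.0027236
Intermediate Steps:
B(K) = 11 + K
y(M, I) = 6 (y(M, I) = 3*2 = 6)
q(a) = 2*a
(q(y(-1, 4)) + B(113))/(R(177, -92) - 49868) = (2*6 + (11 + 113))/(-65 - 49868) = (12 + 124)/(-49933) = 136*(-1/49933) = -136/49933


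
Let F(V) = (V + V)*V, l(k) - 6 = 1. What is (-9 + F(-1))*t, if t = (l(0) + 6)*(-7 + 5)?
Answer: 182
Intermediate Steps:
l(k) = 7 (l(k) = 6 + 1 = 7)
F(V) = 2*V² (F(V) = (2*V)*V = 2*V²)
t = -26 (t = (7 + 6)*(-7 + 5) = 13*(-2) = -26)
(-9 + F(-1))*t = (-9 + 2*(-1)²)*(-26) = (-9 + 2*1)*(-26) = (-9 + 2)*(-26) = -7*(-26) = 182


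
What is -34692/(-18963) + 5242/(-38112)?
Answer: 462123/273136 ≈ 1.6919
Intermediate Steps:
-34692/(-18963) + 5242/(-38112) = -34692*(-1/18963) + 5242*(-1/38112) = 236/129 - 2621/19056 = 462123/273136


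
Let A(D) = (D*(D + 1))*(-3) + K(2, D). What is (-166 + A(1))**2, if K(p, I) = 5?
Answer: 27889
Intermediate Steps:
A(D) = 5 - 3*D*(1 + D) (A(D) = (D*(D + 1))*(-3) + 5 = (D*(1 + D))*(-3) + 5 = -3*D*(1 + D) + 5 = 5 - 3*D*(1 + D))
(-166 + A(1))**2 = (-166 + (5 - 3*1 - 3*1**2))**2 = (-166 + (5 - 3 - 3*1))**2 = (-166 + (5 - 3 - 3))**2 = (-166 - 1)**2 = (-167)**2 = 27889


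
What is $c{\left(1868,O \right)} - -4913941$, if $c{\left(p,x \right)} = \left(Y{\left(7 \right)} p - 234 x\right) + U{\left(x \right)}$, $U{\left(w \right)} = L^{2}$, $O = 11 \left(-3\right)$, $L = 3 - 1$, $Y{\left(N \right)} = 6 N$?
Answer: $5000123$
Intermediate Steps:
$L = 2$ ($L = 3 - 1 = 2$)
$O = -33$
$U{\left(w \right)} = 4$ ($U{\left(w \right)} = 2^{2} = 4$)
$c{\left(p,x \right)} = 4 - 234 x + 42 p$ ($c{\left(p,x \right)} = \left(6 \cdot 7 p - 234 x\right) + 4 = \left(42 p - 234 x\right) + 4 = \left(- 234 x + 42 p\right) + 4 = 4 - 234 x + 42 p$)
$c{\left(1868,O \right)} - -4913941 = \left(4 - -7722 + 42 \cdot 1868\right) - -4913941 = \left(4 + 7722 + 78456\right) + 4913941 = 86182 + 4913941 = 5000123$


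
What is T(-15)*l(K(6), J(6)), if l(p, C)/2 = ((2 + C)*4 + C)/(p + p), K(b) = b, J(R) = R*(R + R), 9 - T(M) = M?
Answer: 1472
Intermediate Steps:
T(M) = 9 - M
J(R) = 2*R**2 (J(R) = R*(2*R) = 2*R**2)
l(p, C) = (8 + 5*C)/p (l(p, C) = 2*(((2 + C)*4 + C)/(p + p)) = 2*(((8 + 4*C) + C)/((2*p))) = 2*((8 + 5*C)*(1/(2*p))) = 2*((8 + 5*C)/(2*p)) = (8 + 5*C)/p)
T(-15)*l(K(6), J(6)) = (9 - 1*(-15))*((8 + 5*(2*6**2))/6) = (9 + 15)*((8 + 5*(2*36))/6) = 24*((8 + 5*72)/6) = 24*((8 + 360)/6) = 24*((1/6)*368) = 24*(184/3) = 1472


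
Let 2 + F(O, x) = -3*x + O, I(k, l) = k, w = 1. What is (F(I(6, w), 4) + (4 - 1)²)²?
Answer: 1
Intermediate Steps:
F(O, x) = -2 + O - 3*x (F(O, x) = -2 + (-3*x + O) = -2 + (O - 3*x) = -2 + O - 3*x)
(F(I(6, w), 4) + (4 - 1)²)² = ((-2 + 6 - 3*4) + (4 - 1)²)² = ((-2 + 6 - 12) + 3²)² = (-8 + 9)² = 1² = 1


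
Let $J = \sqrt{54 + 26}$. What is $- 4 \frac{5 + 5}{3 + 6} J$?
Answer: $- \frac{160 \sqrt{5}}{9} \approx -39.752$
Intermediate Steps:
$J = 4 \sqrt{5}$ ($J = \sqrt{80} = 4 \sqrt{5} \approx 8.9443$)
$- 4 \frac{5 + 5}{3 + 6} J = - 4 \frac{5 + 5}{3 + 6} \cdot 4 \sqrt{5} = - 4 \cdot \frac{10}{9} \cdot 4 \sqrt{5} = - 4 \cdot 10 \cdot \frac{1}{9} \cdot 4 \sqrt{5} = \left(-4\right) \frac{10}{9} \cdot 4 \sqrt{5} = - \frac{40 \cdot 4 \sqrt{5}}{9} = - \frac{160 \sqrt{5}}{9}$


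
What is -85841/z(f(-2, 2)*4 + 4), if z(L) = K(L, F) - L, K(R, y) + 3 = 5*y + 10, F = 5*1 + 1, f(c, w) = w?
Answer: -85841/25 ≈ -3433.6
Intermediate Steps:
F = 6 (F = 5 + 1 = 6)
K(R, y) = 7 + 5*y (K(R, y) = -3 + (5*y + 10) = -3 + (10 + 5*y) = 7 + 5*y)
z(L) = 37 - L (z(L) = (7 + 5*6) - L = (7 + 30) - L = 37 - L)
-85841/z(f(-2, 2)*4 + 4) = -85841/(37 - (2*4 + 4)) = -85841/(37 - (8 + 4)) = -85841/(37 - 1*12) = -85841/(37 - 12) = -85841/25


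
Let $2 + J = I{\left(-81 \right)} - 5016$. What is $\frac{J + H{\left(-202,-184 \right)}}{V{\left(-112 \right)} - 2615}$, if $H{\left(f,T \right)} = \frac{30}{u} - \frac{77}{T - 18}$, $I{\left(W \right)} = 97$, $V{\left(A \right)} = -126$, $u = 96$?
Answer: $\frac{7951215}{4429456} \approx 1.7951$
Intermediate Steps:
$H{\left(f,T \right)} = \frac{5}{16} - \frac{77}{-18 + T}$ ($H{\left(f,T \right)} = \frac{30}{96} - \frac{77}{T - 18} = 30 \cdot \frac{1}{96} - \frac{77}{-18 + T} = \frac{5}{16} - \frac{77}{-18 + T}$)
$J = -4921$ ($J = -2 + \left(97 - 5016\right) = -2 - 4919 = -4921$)
$\frac{J + H{\left(-202,-184 \right)}}{V{\left(-112 \right)} - 2615} = \frac{-4921 + \frac{-1322 + 5 \left(-184\right)}{16 \left(-18 - 184\right)}}{-126 - 2615} = \frac{-4921 + \frac{-1322 - 920}{16 \left(-202\right)}}{-2741} = \left(-4921 + \frac{1}{16} \left(- \frac{1}{202}\right) \left(-2242\right)\right) \left(- \frac{1}{2741}\right) = \left(-4921 + \frac{1121}{1616}\right) \left(- \frac{1}{2741}\right) = \left(- \frac{7951215}{1616}\right) \left(- \frac{1}{2741}\right) = \frac{7951215}{4429456}$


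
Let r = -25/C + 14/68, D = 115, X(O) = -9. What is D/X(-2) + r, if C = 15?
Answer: -4357/306 ≈ -14.239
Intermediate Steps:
r = -149/102 (r = -25/15 + 14/68 = -25*1/15 + 14*(1/68) = -5/3 + 7/34 = -149/102 ≈ -1.4608)
D/X(-2) + r = 115/(-9) - 149/102 = -⅑*115 - 149/102 = -115/9 - 149/102 = -4357/306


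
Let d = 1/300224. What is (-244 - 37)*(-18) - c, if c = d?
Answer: 1518532991/300224 ≈ 5058.0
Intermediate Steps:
d = 1/300224 ≈ 3.3308e-6
c = 1/300224 ≈ 3.3308e-6
(-244 - 37)*(-18) - c = (-244 - 37)*(-18) - 1*1/300224 = -281*(-18) - 1/300224 = 5058 - 1/300224 = 1518532991/300224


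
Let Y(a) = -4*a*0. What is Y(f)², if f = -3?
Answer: 0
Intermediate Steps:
Y(a) = 0
Y(f)² = 0² = 0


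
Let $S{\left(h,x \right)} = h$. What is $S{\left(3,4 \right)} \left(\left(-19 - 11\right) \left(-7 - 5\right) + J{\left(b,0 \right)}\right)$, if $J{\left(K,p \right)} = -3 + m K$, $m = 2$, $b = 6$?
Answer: $1107$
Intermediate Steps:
$J{\left(K,p \right)} = -3 + 2 K$
$S{\left(3,4 \right)} \left(\left(-19 - 11\right) \left(-7 - 5\right) + J{\left(b,0 \right)}\right) = 3 \left(\left(-19 - 11\right) \left(-7 - 5\right) + \left(-3 + 2 \cdot 6\right)\right) = 3 \left(\left(-30\right) \left(-12\right) + \left(-3 + 12\right)\right) = 3 \left(360 + 9\right) = 3 \cdot 369 = 1107$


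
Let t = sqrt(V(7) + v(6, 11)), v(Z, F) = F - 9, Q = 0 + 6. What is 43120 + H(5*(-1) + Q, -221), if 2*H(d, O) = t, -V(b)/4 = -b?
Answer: 43120 + sqrt(30)/2 ≈ 43123.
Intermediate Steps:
Q = 6
v(Z, F) = -9 + F
V(b) = 4*b (V(b) = -(-4)*b = 4*b)
t = sqrt(30) (t = sqrt(4*7 + (-9 + 11)) = sqrt(28 + 2) = sqrt(30) ≈ 5.4772)
H(d, O) = sqrt(30)/2
43120 + H(5*(-1) + Q, -221) = 43120 + sqrt(30)/2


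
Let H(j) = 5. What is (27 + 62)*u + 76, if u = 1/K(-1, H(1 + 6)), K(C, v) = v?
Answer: 469/5 ≈ 93.800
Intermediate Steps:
u = ⅕ (u = 1/5 = ⅕ ≈ 0.20000)
(27 + 62)*u + 76 = (27 + 62)*(⅕) + 76 = 89*(⅕) + 76 = 89/5 + 76 = 469/5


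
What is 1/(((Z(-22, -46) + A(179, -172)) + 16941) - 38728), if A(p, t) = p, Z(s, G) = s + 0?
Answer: -1/21630 ≈ -4.6232e-5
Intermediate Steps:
Z(s, G) = s
1/(((Z(-22, -46) + A(179, -172)) + 16941) - 38728) = 1/(((-22 + 179) + 16941) - 38728) = 1/((157 + 16941) - 38728) = 1/(17098 - 38728) = 1/(-21630) = -1/21630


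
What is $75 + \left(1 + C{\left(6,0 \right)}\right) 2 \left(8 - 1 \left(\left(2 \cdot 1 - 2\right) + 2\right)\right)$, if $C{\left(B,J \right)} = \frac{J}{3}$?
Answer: $87$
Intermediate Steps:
$C{\left(B,J \right)} = \frac{J}{3}$ ($C{\left(B,J \right)} = J \frac{1}{3} = \frac{J}{3}$)
$75 + \left(1 + C{\left(6,0 \right)}\right) 2 \left(8 - 1 \left(\left(2 \cdot 1 - 2\right) + 2\right)\right) = 75 + \left(1 + \frac{1}{3} \cdot 0\right) 2 \left(8 - 1 \left(\left(2 \cdot 1 - 2\right) + 2\right)\right) = 75 + \left(1 + 0\right) 2 \left(8 - 1 \left(\left(2 - 2\right) + 2\right)\right) = 75 + 1 \cdot 2 \left(8 - 1 \left(0 + 2\right)\right) = 75 + 2 \left(8 - 1 \cdot 2\right) = 75 + 2 \left(8 - 2\right) = 75 + 2 \cdot 6 = 75 + 12 = 87$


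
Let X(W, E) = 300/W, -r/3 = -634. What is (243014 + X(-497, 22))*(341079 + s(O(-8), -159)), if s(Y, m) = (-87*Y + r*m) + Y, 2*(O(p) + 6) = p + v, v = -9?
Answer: 4819994775464/497 ≈ 9.6982e+9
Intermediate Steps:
r = 1902 (r = -3*(-634) = 1902)
O(p) = -21/2 + p/2 (O(p) = -6 + (p - 9)/2 = -6 + (-9 + p)/2 = -6 + (-9/2 + p/2) = -21/2 + p/2)
s(Y, m) = -86*Y + 1902*m (s(Y, m) = (-87*Y + 1902*m) + Y = -86*Y + 1902*m)
(243014 + X(-497, 22))*(341079 + s(O(-8), -159)) = (243014 + 300/(-497))*(341079 + (-86*(-21/2 + (½)*(-8)) + 1902*(-159))) = (243014 + 300*(-1/497))*(341079 + (-86*(-21/2 - 4) - 302418)) = (243014 - 300/497)*(341079 + (-86*(-29/2) - 302418)) = 120777658*(341079 + (1247 - 302418))/497 = 120777658*(341079 - 301171)/497 = (120777658/497)*39908 = 4819994775464/497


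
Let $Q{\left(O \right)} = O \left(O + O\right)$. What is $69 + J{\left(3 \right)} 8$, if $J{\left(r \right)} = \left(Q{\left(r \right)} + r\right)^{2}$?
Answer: $3597$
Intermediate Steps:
$Q{\left(O \right)} = 2 O^{2}$ ($Q{\left(O \right)} = O 2 O = 2 O^{2}$)
$J{\left(r \right)} = \left(r + 2 r^{2}\right)^{2}$ ($J{\left(r \right)} = \left(2 r^{2} + r\right)^{2} = \left(r + 2 r^{2}\right)^{2}$)
$69 + J{\left(3 \right)} 8 = 69 + 3^{2} \left(1 + 2 \cdot 3\right)^{2} \cdot 8 = 69 + 9 \left(1 + 6\right)^{2} \cdot 8 = 69 + 9 \cdot 7^{2} \cdot 8 = 69 + 9 \cdot 49 \cdot 8 = 69 + 441 \cdot 8 = 69 + 3528 = 3597$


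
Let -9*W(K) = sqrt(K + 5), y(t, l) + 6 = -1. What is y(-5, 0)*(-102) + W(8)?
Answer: 714 - sqrt(13)/9 ≈ 713.60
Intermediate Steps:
y(t, l) = -7 (y(t, l) = -6 - 1 = -7)
W(K) = -sqrt(5 + K)/9 (W(K) = -sqrt(K + 5)/9 = -sqrt(5 + K)/9)
y(-5, 0)*(-102) + W(8) = -7*(-102) - sqrt(5 + 8)/9 = 714 - sqrt(13)/9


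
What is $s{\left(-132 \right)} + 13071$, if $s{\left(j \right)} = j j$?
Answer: $30495$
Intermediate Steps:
$s{\left(j \right)} = j^{2}$
$s{\left(-132 \right)} + 13071 = \left(-132\right)^{2} + 13071 = 17424 + 13071 = 30495$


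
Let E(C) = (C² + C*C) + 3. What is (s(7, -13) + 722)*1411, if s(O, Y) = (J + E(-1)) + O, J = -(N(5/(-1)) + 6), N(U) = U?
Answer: 1034263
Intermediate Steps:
E(C) = 3 + 2*C² (E(C) = (C² + C²) + 3 = 2*C² + 3 = 3 + 2*C²)
J = -1 (J = -(5/(-1) + 6) = -(5*(-1) + 6) = -(-5 + 6) = -1*1 = -1)
s(O, Y) = 4 + O (s(O, Y) = (-1 + (3 + 2*(-1)²)) + O = (-1 + (3 + 2*1)) + O = (-1 + (3 + 2)) + O = (-1 + 5) + O = 4 + O)
(s(7, -13) + 722)*1411 = ((4 + 7) + 722)*1411 = (11 + 722)*1411 = 733*1411 = 1034263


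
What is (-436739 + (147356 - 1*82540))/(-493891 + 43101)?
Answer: 371923/450790 ≈ 0.82505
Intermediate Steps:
(-436739 + (147356 - 1*82540))/(-493891 + 43101) = (-436739 + (147356 - 82540))/(-450790) = (-436739 + 64816)*(-1/450790) = -371923*(-1/450790) = 371923/450790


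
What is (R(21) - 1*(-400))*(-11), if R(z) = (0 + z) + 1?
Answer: -4642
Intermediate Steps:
R(z) = 1 + z (R(z) = z + 1 = 1 + z)
(R(21) - 1*(-400))*(-11) = ((1 + 21) - 1*(-400))*(-11) = (22 + 400)*(-11) = 422*(-11) = -4642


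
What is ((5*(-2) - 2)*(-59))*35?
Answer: 24780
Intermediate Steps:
((5*(-2) - 2)*(-59))*35 = ((-10 - 2)*(-59))*35 = -12*(-59)*35 = 708*35 = 24780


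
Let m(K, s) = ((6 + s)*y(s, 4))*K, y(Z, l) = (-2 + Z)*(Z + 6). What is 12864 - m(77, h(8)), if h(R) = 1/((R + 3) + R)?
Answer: 125912201/6859 ≈ 18357.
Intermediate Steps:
h(R) = 1/(3 + 2*R) (h(R) = 1/((3 + R) + R) = 1/(3 + 2*R))
y(Z, l) = (-2 + Z)*(6 + Z)
m(K, s) = K*(6 + s)*(-12 + s² + 4*s) (m(K, s) = ((6 + s)*(-12 + s² + 4*s))*K = K*(6 + s)*(-12 + s² + 4*s))
12864 - m(77, h(8)) = 12864 - 77*(6 + 1/(3 + 2*8))*(-12 + (1/(3 + 2*8))² + 4/(3 + 2*8)) = 12864 - 77*(6 + 1/(3 + 16))*(-12 + (1/(3 + 16))² + 4/(3 + 16)) = 12864 - 77*(6 + 1/19)*(-12 + (1/19)² + 4/19) = 12864 - 77*(6 + 1/19)*(-12 + (1/19)² + 4*(1/19)) = 12864 - 77*115*(-12 + 1/361 + 4/19)/19 = 12864 - 77*115*(-4255)/(19*361) = 12864 - 1*(-37678025/6859) = 12864 + 37678025/6859 = 125912201/6859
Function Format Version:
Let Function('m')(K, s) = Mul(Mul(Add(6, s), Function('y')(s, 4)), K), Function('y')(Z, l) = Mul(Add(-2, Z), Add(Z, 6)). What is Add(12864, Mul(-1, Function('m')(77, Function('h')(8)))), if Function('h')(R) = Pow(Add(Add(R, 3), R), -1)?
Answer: Rational(125912201, 6859) ≈ 18357.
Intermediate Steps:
Function('h')(R) = Pow(Add(3, Mul(2, R)), -1) (Function('h')(R) = Pow(Add(Add(3, R), R), -1) = Pow(Add(3, Mul(2, R)), -1))
Function('y')(Z, l) = Mul(Add(-2, Z), Add(6, Z))
Function('m')(K, s) = Mul(K, Add(6, s), Add(-12, Pow(s, 2), Mul(4, s))) (Function('m')(K, s) = Mul(Mul(Add(6, s), Add(-12, Pow(s, 2), Mul(4, s))), K) = Mul(K, Add(6, s), Add(-12, Pow(s, 2), Mul(4, s))))
Add(12864, Mul(-1, Function('m')(77, Function('h')(8)))) = Add(12864, Mul(-1, Mul(77, Add(6, Pow(Add(3, Mul(2, 8)), -1)), Add(-12, Pow(Pow(Add(3, Mul(2, 8)), -1), 2), Mul(4, Pow(Add(3, Mul(2, 8)), -1)))))) = Add(12864, Mul(-1, Mul(77, Add(6, Pow(Add(3, 16), -1)), Add(-12, Pow(Pow(Add(3, 16), -1), 2), Mul(4, Pow(Add(3, 16), -1)))))) = Add(12864, Mul(-1, Mul(77, Add(6, Pow(19, -1)), Add(-12, Pow(Pow(19, -1), 2), Mul(4, Pow(19, -1)))))) = Add(12864, Mul(-1, Mul(77, Add(6, Rational(1, 19)), Add(-12, Pow(Rational(1, 19), 2), Mul(4, Rational(1, 19)))))) = Add(12864, Mul(-1, Mul(77, Rational(115, 19), Add(-12, Rational(1, 361), Rational(4, 19))))) = Add(12864, Mul(-1, Mul(77, Rational(115, 19), Rational(-4255, 361)))) = Add(12864, Mul(-1, Rational(-37678025, 6859))) = Add(12864, Rational(37678025, 6859)) = Rational(125912201, 6859)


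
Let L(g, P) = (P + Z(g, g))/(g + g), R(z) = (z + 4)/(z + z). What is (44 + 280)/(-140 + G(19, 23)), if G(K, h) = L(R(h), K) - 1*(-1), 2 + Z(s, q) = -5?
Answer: -2916/1159 ≈ -2.5160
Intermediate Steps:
Z(s, q) = -7 (Z(s, q) = -2 - 5 = -7)
R(z) = (4 + z)/(2*z) (R(z) = (4 + z)/((2*z)) = (4 + z)*(1/(2*z)) = (4 + z)/(2*z))
L(g, P) = (-7 + P)/(2*g) (L(g, P) = (P - 7)/(g + g) = (-7 + P)/((2*g)) = (-7 + P)*(1/(2*g)) = (-7 + P)/(2*g))
G(K, h) = 1 + h*(-7 + K)/(4 + h) (G(K, h) = (-7 + K)/(2*(((4 + h)/(2*h)))) - 1*(-1) = (2*h/(4 + h))*(-7 + K)/2 + 1 = h*(-7 + K)/(4 + h) + 1 = 1 + h*(-7 + K)/(4 + h))
(44 + 280)/(-140 + G(19, 23)) = (44 + 280)/(-140 + (4 + 23 + 23*(-7 + 19))/(4 + 23)) = 324/(-140 + (4 + 23 + 23*12)/27) = 324/(-140 + (4 + 23 + 276)/27) = 324/(-140 + (1/27)*303) = 324/(-140 + 101/9) = 324/(-1159/9) = 324*(-9/1159) = -2916/1159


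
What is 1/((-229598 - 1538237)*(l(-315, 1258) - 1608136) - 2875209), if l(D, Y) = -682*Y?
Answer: 1/4359640875611 ≈ 2.2938e-13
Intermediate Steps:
1/((-229598 - 1538237)*(l(-315, 1258) - 1608136) - 2875209) = 1/((-229598 - 1538237)*(-682*1258 - 1608136) - 2875209) = 1/(-1767835*(-857956 - 1608136) - 2875209) = 1/(-1767835*(-2466092) - 2875209) = 1/(4359643750820 - 2875209) = 1/4359640875611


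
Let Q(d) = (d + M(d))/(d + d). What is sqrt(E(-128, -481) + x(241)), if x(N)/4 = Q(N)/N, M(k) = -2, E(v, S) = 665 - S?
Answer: 2*sqrt(16640326)/241 ≈ 33.853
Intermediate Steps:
Q(d) = (-2 + d)/(2*d) (Q(d) = (d - 2)/(d + d) = (-2 + d)/((2*d)) = (-2 + d)*(1/(2*d)) = (-2 + d)/(2*d))
x(N) = 2*(-2 + N)/N**2 (x(N) = 4*(((-2 + N)/(2*N))/N) = 4*((-2 + N)/(2*N**2)) = 2*(-2 + N)/N**2)
sqrt(E(-128, -481) + x(241)) = sqrt((665 - 1*(-481)) + 2*(-2 + 241)/241**2) = sqrt((665 + 481) + 2*(1/58081)*239) = sqrt(1146 + 478/58081) = sqrt(66561304/58081) = 2*sqrt(16640326)/241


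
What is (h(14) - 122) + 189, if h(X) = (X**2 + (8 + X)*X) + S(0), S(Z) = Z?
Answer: 571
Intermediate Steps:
h(X) = X**2 + X*(8 + X) (h(X) = (X**2 + (8 + X)*X) + 0 = (X**2 + X*(8 + X)) + 0 = X**2 + X*(8 + X))
(h(14) - 122) + 189 = (2*14*(4 + 14) - 122) + 189 = (2*14*18 - 122) + 189 = (504 - 122) + 189 = 382 + 189 = 571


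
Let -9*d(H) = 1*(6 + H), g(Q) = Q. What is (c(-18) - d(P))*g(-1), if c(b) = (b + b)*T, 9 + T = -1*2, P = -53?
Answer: -3517/9 ≈ -390.78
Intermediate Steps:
T = -11 (T = -9 - 1*2 = -9 - 2 = -11)
c(b) = -22*b (c(b) = (b + b)*(-11) = (2*b)*(-11) = -22*b)
d(H) = -2/3 - H/9 (d(H) = -(6 + H)/9 = -2/3 - H/9)
(c(-18) - d(P))*g(-1) = (-22*(-18) - (-2/3 - 1/9*(-53)))*(-1) = (396 - (-2/3 + 53/9))*(-1) = (396 - 1*47/9)*(-1) = (396 - 47/9)*(-1) = (3517/9)*(-1) = -3517/9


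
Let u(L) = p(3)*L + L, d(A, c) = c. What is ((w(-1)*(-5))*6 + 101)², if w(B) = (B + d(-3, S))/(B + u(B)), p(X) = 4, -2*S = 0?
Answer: 9216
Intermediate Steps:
S = 0 (S = -½*0 = 0)
u(L) = 5*L (u(L) = 4*L + L = 5*L)
w(B) = ⅙ (w(B) = (B + 0)/(B + 5*B) = B/((6*B)) = B*(1/(6*B)) = ⅙)
((w(-1)*(-5))*6 + 101)² = (((⅙)*(-5))*6 + 101)² = (-⅚*6 + 101)² = (-5 + 101)² = 96² = 9216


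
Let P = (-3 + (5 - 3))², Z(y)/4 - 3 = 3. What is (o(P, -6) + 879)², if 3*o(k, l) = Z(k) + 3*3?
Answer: 792100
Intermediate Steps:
Z(y) = 24 (Z(y) = 12 + 4*3 = 12 + 12 = 24)
P = 1 (P = (-3 + 2)² = (-1)² = 1)
o(k, l) = 11 (o(k, l) = (24 + 3*3)/3 = (24 + 9)/3 = (⅓)*33 = 11)
(o(P, -6) + 879)² = (11 + 879)² = 890² = 792100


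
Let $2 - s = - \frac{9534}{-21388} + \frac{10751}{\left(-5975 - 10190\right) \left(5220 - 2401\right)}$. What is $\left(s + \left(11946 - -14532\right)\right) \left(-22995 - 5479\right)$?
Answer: $- \frac{183713099032753602213}{243658164845} \approx -7.5398 \cdot 10^{8}$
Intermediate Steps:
$s = \frac{757519564029}{487316329690}$ ($s = 2 - \left(- \frac{9534}{-21388} + \frac{10751}{\left(-5975 - 10190\right) \left(5220 - 2401\right)}\right) = 2 - \left(\left(-9534\right) \left(- \frac{1}{21388}\right) + \frac{10751}{\left(-16165\right) 2819}\right) = 2 - \left(\frac{4767}{10694} + \frac{10751}{-45569135}\right) = 2 - \left(\frac{4767}{10694} + 10751 \left(- \frac{1}{45569135}\right)\right) = 2 - \left(\frac{4767}{10694} - \frac{10751}{45569135}\right) = 2 - \frac{217113095351}{487316329690} = \frac{757519564029}{487316329690} \approx 1.5545$)
$\left(s + \left(11946 - -14532\right)\right) \left(-22995 - 5479\right) = \left(\frac{757519564029}{487316329690} + \left(11946 - -14532\right)\right) \left(-22995 - 5479\right) = \left(\frac{757519564029}{487316329690} + \left(11946 + 14532\right)\right) \left(-28474\right) = \left(\frac{757519564029}{487316329690} + 26478\right) \left(-28474\right) = \frac{12903919297095849}{487316329690} \left(-28474\right) = - \frac{183713099032753602213}{243658164845}$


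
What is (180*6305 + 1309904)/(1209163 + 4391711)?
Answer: 1222402/2800437 ≈ 0.43650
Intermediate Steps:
(180*6305 + 1309904)/(1209163 + 4391711) = (1134900 + 1309904)/5600874 = 2444804*(1/5600874) = 1222402/2800437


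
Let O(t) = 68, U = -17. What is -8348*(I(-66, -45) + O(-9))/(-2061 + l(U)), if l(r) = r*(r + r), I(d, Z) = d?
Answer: 16696/1483 ≈ 11.258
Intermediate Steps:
l(r) = 2*r**2 (l(r) = r*(2*r) = 2*r**2)
-8348*(I(-66, -45) + O(-9))/(-2061 + l(U)) = -8348*(-66 + 68)/(-2061 + 2*(-17)**2) = -8348*2/(-2061 + 2*289) = -8348*2/(-2061 + 578) = -8348/((-1483*1/2)) = -8348/(-1483/2) = -8348*(-2/1483) = 16696/1483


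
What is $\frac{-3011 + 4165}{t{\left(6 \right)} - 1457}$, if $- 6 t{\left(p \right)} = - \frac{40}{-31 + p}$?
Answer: $- \frac{17310}{21859} \approx -0.79189$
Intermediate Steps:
$t{\left(p \right)} = \frac{20}{3 \left(-31 + p\right)}$ ($t{\left(p \right)} = - \frac{\left(-40\right) \frac{1}{-31 + p}}{6} = \frac{20}{3 \left(-31 + p\right)}$)
$\frac{-3011 + 4165}{t{\left(6 \right)} - 1457} = \frac{-3011 + 4165}{\frac{20}{3 \left(-31 + 6\right)} - 1457} = \frac{1154}{\frac{20}{3 \left(-25\right)} - 1457} = \frac{1154}{\frac{20}{3} \left(- \frac{1}{25}\right) - 1457} = \frac{1154}{- \frac{4}{15} - 1457} = \frac{1154}{- \frac{21859}{15}} = 1154 \left(- \frac{15}{21859}\right) = - \frac{17310}{21859}$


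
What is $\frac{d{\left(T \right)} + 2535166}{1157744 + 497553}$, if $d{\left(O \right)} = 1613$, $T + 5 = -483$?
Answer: $\frac{362397}{236471} \approx 1.5325$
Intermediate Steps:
$T = -488$ ($T = -5 - 483 = -488$)
$\frac{d{\left(T \right)} + 2535166}{1157744 + 497553} = \frac{1613 + 2535166}{1157744 + 497553} = \frac{2536779}{1655297} = 2536779 \cdot \frac{1}{1655297} = \frac{362397}{236471}$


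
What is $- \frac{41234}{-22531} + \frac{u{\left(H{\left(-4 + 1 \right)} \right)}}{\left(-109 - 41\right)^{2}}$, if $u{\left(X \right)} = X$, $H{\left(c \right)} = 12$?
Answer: $\frac{77336281}{42245625} \approx 1.8306$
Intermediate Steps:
$- \frac{41234}{-22531} + \frac{u{\left(H{\left(-4 + 1 \right)} \right)}}{\left(-109 - 41\right)^{2}} = - \frac{41234}{-22531} + \frac{12}{\left(-109 - 41\right)^{2}} = \left(-41234\right) \left(- \frac{1}{22531}\right) + \frac{12}{\left(-150\right)^{2}} = \frac{41234}{22531} + \frac{12}{22500} = \frac{41234}{22531} + 12 \cdot \frac{1}{22500} = \frac{41234}{22531} + \frac{1}{1875} = \frac{77336281}{42245625}$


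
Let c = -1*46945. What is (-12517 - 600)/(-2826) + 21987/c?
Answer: 553642303/132666570 ≈ 4.1732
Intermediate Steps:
c = -46945
(-12517 - 600)/(-2826) + 21987/c = (-12517 - 600)/(-2826) + 21987/(-46945) = -13117*(-1/2826) + 21987*(-1/46945) = 13117/2826 - 21987/46945 = 553642303/132666570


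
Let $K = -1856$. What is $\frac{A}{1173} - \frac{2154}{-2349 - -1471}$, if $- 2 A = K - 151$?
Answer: $\frac{1135905}{343298} \approx 3.3088$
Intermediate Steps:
$A = \frac{2007}{2}$ ($A = - \frac{-1856 - 151}{2} = \left(- \frac{1}{2}\right) \left(-2007\right) = \frac{2007}{2} \approx 1003.5$)
$\frac{A}{1173} - \frac{2154}{-2349 - -1471} = \frac{2007}{2 \cdot 1173} - \frac{2154}{-2349 - -1471} = \frac{2007}{2} \cdot \frac{1}{1173} - \frac{2154}{-2349 + 1471} = \frac{669}{782} - \frac{2154}{-878} = \frac{669}{782} - - \frac{1077}{439} = \frac{669}{782} + \frac{1077}{439} = \frac{1135905}{343298}$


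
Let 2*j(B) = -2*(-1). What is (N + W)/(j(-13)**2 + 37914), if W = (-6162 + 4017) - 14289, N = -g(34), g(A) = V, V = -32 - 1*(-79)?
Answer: -16481/37915 ≈ -0.43468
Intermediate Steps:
V = 47 (V = -32 + 79 = 47)
j(B) = 1 (j(B) = (-2*(-1))/2 = (1/2)*2 = 1)
g(A) = 47
N = -47 (N = -1*47 = -47)
W = -16434 (W = -2145 - 14289 = -16434)
(N + W)/(j(-13)**2 + 37914) = (-47 - 16434)/(1**2 + 37914) = -16481/(1 + 37914) = -16481/37915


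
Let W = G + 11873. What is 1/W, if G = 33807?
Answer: 1/45680 ≈ 2.1891e-5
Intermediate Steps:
W = 45680 (W = 33807 + 11873 = 45680)
1/W = 1/45680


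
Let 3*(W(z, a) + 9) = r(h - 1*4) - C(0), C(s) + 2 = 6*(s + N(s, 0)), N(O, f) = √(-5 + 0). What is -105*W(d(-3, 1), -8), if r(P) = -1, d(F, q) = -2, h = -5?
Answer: 910 + 210*I*√5 ≈ 910.0 + 469.57*I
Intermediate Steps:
N(O, f) = I*√5 (N(O, f) = √(-5) = I*√5)
C(s) = -2 + 6*s + 6*I*√5 (C(s) = -2 + 6*(s + I*√5) = -2 + (6*s + 6*I*√5) = -2 + 6*s + 6*I*√5)
W(z, a) = -26/3 - 2*I*√5 (W(z, a) = -9 + (-1 - (-2 + 6*0 + 6*I*√5))/3 = -9 + (-1 - (-2 + 0 + 6*I*√5))/3 = -9 + (-1 - (-2 + 6*I*√5))/3 = -9 + (-1 + (2 - 6*I*√5))/3 = -9 + (1 - 6*I*√5)/3 = -9 + (⅓ - 2*I*√5) = -26/3 - 2*I*√5)
-105*W(d(-3, 1), -8) = -105*(-26/3 - 2*I*√5) = 910 + 210*I*√5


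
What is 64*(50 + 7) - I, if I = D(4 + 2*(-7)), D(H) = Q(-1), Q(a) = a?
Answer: 3649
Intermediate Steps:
D(H) = -1
I = -1
64*(50 + 7) - I = 64*(50 + 7) - 1*(-1) = 64*57 + 1 = 3648 + 1 = 3649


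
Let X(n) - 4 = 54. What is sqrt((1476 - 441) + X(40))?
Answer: sqrt(1093) ≈ 33.061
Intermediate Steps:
X(n) = 58 (X(n) = 4 + 54 = 58)
sqrt((1476 - 441) + X(40)) = sqrt((1476 - 441) + 58) = sqrt(1035 + 58) = sqrt(1093)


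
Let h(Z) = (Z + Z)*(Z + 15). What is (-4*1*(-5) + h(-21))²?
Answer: 73984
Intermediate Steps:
h(Z) = 2*Z*(15 + Z) (h(Z) = (2*Z)*(15 + Z) = 2*Z*(15 + Z))
(-4*1*(-5) + h(-21))² = (-4*1*(-5) + 2*(-21)*(15 - 21))² = (-4*(-5) + 2*(-21)*(-6))² = (20 + 252)² = 272² = 73984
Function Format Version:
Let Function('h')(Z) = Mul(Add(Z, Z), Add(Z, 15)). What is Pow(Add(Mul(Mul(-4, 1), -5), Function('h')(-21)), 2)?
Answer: 73984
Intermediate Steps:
Function('h')(Z) = Mul(2, Z, Add(15, Z)) (Function('h')(Z) = Mul(Mul(2, Z), Add(15, Z)) = Mul(2, Z, Add(15, Z)))
Pow(Add(Mul(Mul(-4, 1), -5), Function('h')(-21)), 2) = Pow(Add(Mul(Mul(-4, 1), -5), Mul(2, -21, Add(15, -21))), 2) = Pow(Add(Mul(-4, -5), Mul(2, -21, -6)), 2) = Pow(Add(20, 252), 2) = Pow(272, 2) = 73984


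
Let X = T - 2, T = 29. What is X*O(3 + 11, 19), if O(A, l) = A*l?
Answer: 7182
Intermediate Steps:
X = 27 (X = 29 - 2 = 27)
X*O(3 + 11, 19) = 27*((3 + 11)*19) = 27*(14*19) = 27*266 = 7182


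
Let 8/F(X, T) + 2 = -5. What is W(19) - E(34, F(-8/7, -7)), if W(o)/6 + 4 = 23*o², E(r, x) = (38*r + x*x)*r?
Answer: 285258/49 ≈ 5821.6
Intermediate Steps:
F(X, T) = -8/7 (F(X, T) = 8/(-2 - 5) = 8/(-7) = 8*(-⅐) = -8/7)
E(r, x) = r*(x² + 38*r) (E(r, x) = (38*r + x²)*r = (x² + 38*r)*r = r*(x² + 38*r))
W(o) = -24 + 138*o² (W(o) = -24 + 6*(23*o²) = -24 + 138*o²)
W(19) - E(34, F(-8/7, -7)) = (-24 + 138*19²) - 34*((-8/7)² + 38*34) = (-24 + 138*361) - 34*(64/49 + 1292) = (-24 + 49818) - 34*63372/49 = 49794 - 1*2154648/49 = 49794 - 2154648/49 = 285258/49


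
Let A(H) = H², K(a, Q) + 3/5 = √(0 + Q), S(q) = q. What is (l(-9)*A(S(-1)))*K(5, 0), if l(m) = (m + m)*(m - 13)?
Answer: -1188/5 ≈ -237.60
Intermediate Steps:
K(a, Q) = -⅗ + √Q (K(a, Q) = -⅗ + √(0 + Q) = -⅗ + √Q)
l(m) = 2*m*(-13 + m) (l(m) = (2*m)*(-13 + m) = 2*m*(-13 + m))
(l(-9)*A(S(-1)))*K(5, 0) = ((2*(-9)*(-13 - 9))*(-1)²)*(-⅗ + √0) = ((2*(-9)*(-22))*1)*(-⅗ + 0) = (396*1)*(-⅗) = 396*(-⅗) = -1188/5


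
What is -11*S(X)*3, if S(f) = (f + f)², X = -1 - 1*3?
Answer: -2112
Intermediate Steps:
X = -4 (X = -1 - 3 = -4)
S(f) = 4*f² (S(f) = (2*f)² = 4*f²)
-11*S(X)*3 = -44*(-4)²*3 = -44*16*3 = -11*64*3 = -704*3 = -2112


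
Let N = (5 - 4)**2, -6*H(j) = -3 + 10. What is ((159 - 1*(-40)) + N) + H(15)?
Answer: 1193/6 ≈ 198.83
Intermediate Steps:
H(j) = -7/6 (H(j) = -(-3 + 10)/6 = -1/6*7 = -7/6)
N = 1 (N = 1**2 = 1)
((159 - 1*(-40)) + N) + H(15) = ((159 - 1*(-40)) + 1) - 7/6 = ((159 + 40) + 1) - 7/6 = (199 + 1) - 7/6 = 200 - 7/6 = 1193/6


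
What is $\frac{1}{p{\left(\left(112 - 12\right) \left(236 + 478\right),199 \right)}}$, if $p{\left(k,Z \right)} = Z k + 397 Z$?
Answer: $\frac{1}{14287603} \approx 6.9991 \cdot 10^{-8}$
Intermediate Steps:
$p{\left(k,Z \right)} = 397 Z + Z k$
$\frac{1}{p{\left(\left(112 - 12\right) \left(236 + 478\right),199 \right)}} = \frac{1}{199 \left(397 + \left(112 - 12\right) \left(236 + 478\right)\right)} = \frac{1}{199 \left(397 + 100 \cdot 714\right)} = \frac{1}{199 \left(397 + 71400\right)} = \frac{1}{199 \cdot 71797} = \frac{1}{14287603}$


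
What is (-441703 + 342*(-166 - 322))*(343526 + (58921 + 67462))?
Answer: -285986147491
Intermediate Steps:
(-441703 + 342*(-166 - 322))*(343526 + (58921 + 67462)) = (-441703 + 342*(-488))*(343526 + 126383) = (-441703 - 166896)*469909 = -608599*469909 = -285986147491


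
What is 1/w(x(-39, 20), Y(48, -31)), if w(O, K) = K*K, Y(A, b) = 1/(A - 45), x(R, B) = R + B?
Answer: 9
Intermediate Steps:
x(R, B) = B + R
Y(A, b) = 1/(-45 + A)
w(O, K) = K²
1/w(x(-39, 20), Y(48, -31)) = 1/((1/(-45 + 48))²) = 1/((1/3)²) = 1/((⅓)²) = 1/(⅑) = 9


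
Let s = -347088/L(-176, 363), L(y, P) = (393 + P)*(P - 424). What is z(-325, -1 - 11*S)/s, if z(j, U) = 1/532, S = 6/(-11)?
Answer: 549/2198224 ≈ 0.00024975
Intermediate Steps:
S = -6/11 (S = 6*(-1/11) = -6/11 ≈ -0.54545)
L(y, P) = (-424 + P)*(393 + P) (L(y, P) = (393 + P)*(-424 + P) = (-424 + P)*(393 + P))
z(j, U) = 1/532
s = 4132/549 (s = -347088/(-166632 + 363² - 31*363) = -347088/(-166632 + 131769 - 11253) = -347088/(-46116) = -347088*(-1/46116) = 4132/549 ≈ 7.5264)
z(-325, -1 - 11*S)/s = 1/(532*(4132/549)) = (1/532)*(549/4132) = 549/2198224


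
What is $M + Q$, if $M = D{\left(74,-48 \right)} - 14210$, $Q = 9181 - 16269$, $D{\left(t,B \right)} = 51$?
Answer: $-21247$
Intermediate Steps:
$Q = -7088$ ($Q = 9181 - 16269 = -7088$)
$M = -14159$ ($M = 51 - 14210 = -14159$)
$M + Q = -14159 - 7088 = -21247$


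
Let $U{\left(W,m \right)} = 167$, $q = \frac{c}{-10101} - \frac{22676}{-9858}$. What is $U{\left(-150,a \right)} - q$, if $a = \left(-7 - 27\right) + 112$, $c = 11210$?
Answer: $\frac{917255155}{5531981} \approx 165.81$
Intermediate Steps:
$q = \frac{6585672}{5531981}$ ($q = \frac{11210}{-10101} - \frac{22676}{-9858} = 11210 \left(- \frac{1}{10101}\right) - - \frac{11338}{4929} = - \frac{11210}{10101} + \frac{11338}{4929} = \frac{6585672}{5531981} \approx 1.1905$)
$a = 78$ ($a = \left(-7 - 27\right) + 112 = -34 + 112 = 78$)
$U{\left(-150,a \right)} - q = 167 - \frac{6585672}{5531981} = \frac{917255155}{5531981}$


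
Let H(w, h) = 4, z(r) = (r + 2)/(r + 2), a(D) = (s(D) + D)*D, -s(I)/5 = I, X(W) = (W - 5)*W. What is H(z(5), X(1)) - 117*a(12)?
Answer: 67396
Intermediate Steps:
X(W) = W*(-5 + W) (X(W) = (-5 + W)*W = W*(-5 + W))
s(I) = -5*I
a(D) = -4*D² (a(D) = (-5*D + D)*D = (-4*D)*D = -4*D²)
z(r) = 1 (z(r) = (2 + r)/(2 + r) = 1)
H(z(5), X(1)) - 117*a(12) = 4 - (-468)*12² = 4 - (-468)*144 = 4 - 117*(-576) = 4 + 67392 = 67396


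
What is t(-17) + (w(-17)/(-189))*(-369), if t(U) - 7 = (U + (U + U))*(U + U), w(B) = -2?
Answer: 36479/21 ≈ 1737.1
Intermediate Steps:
t(U) = 7 + 6*U² (t(U) = 7 + (U + (U + U))*(U + U) = 7 + (U + 2*U)*(2*U) = 7 + (3*U)*(2*U) = 7 + 6*U²)
t(-17) + (w(-17)/(-189))*(-369) = (7 + 6*(-17)²) - 2/(-189)*(-369) = (7 + 6*289) - 2*(-1/189)*(-369) = (7 + 1734) + (2/189)*(-369) = 1741 - 82/21 = 36479/21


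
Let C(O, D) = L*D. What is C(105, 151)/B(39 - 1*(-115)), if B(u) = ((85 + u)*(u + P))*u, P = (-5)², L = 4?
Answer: 302/3294137 ≈ 9.1678e-5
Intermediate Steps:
C(O, D) = 4*D
P = 25
B(u) = u*(25 + u)*(85 + u) (B(u) = ((85 + u)*(u + 25))*u = ((85 + u)*(25 + u))*u = ((25 + u)*(85 + u))*u = u*(25 + u)*(85 + u))
C(105, 151)/B(39 - 1*(-115)) = (4*151)/(((39 - 1*(-115))*(2125 + (39 - 1*(-115))² + 110*(39 - 1*(-115))))) = 604/(((39 + 115)*(2125 + (39 + 115)² + 110*(39 + 115)))) = 604/((154*(2125 + 154² + 110*154))) = 604/((154*(2125 + 23716 + 16940))) = 604/((154*42781)) = 604/6588274 = 604*(1/6588274) = 302/3294137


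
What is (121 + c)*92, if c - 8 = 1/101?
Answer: 1198760/101 ≈ 11869.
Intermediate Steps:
c = 809/101 (c = 8 + 1/101 = 809/101 ≈ 8.0099)
(121 + c)*92 = (121 + 809/101)*92 = (13030/101)*92 = 1198760/101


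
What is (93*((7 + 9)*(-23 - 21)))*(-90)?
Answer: 5892480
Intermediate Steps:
(93*((7 + 9)*(-23 - 21)))*(-90) = (93*(16*(-44)))*(-90) = (93*(-704))*(-90) = -65472*(-90) = 5892480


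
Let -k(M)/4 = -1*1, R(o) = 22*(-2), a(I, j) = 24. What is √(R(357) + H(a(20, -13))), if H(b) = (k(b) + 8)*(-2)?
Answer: 2*I*√17 ≈ 8.2462*I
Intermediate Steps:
R(o) = -44
k(M) = 4 (k(M) = -(-4) = -4*(-1) = 4)
H(b) = -24 (H(b) = (4 + 8)*(-2) = 12*(-2) = -24)
√(R(357) + H(a(20, -13))) = √(-44 - 24) = √(-68) = 2*I*√17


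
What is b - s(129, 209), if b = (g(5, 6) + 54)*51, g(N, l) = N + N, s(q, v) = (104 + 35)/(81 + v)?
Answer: 946421/290 ≈ 3263.5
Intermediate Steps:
s(q, v) = 139/(81 + v)
g(N, l) = 2*N
b = 3264 (b = (2*5 + 54)*51 = (10 + 54)*51 = 64*51 = 3264)
b - s(129, 209) = 3264 - 139/(81 + 209) = 3264 - 139/290 = 946421/290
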